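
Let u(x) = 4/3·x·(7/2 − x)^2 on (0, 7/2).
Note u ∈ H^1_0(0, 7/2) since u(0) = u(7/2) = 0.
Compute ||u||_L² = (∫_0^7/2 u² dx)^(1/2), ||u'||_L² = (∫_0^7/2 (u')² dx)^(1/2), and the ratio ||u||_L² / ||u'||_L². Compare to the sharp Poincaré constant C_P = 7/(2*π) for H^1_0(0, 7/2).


||u||_L² / ||u'||_L² = sqrt(14)/4 < C_P = 7/(2*π).

u(x) = 4/3·x·(7/2 − x)^2, so u'(x) = 4*x^2 - 56*x/3 + 49/3.
u(x) = 4/3·x·(7/2 − x)^2 vanishes at x = 0 and x = 7/2, so u ∈ H^1_0(0, 7/2). Differentiate via the product rule and integrate the resulting polynomials term by term.
  ∫_0^7/2 u² dx = ∫_0^7/2 (16*x^6/9 - 224*x^5/9 + 392*x^4/3 - 2744*x^3/9 + 2401*x^2/9) dx. Term by term:
    ∫_0^7/2 16*x^6/9 dx = 117649/72;  ∫_0^7/2 -224*x^5/9 dx = -823543/108;  ∫_0^7/2 392*x^4/3 dx = 823543/60;
    ∫_0^7/2 -2744*x^3/9 dx = -823543/72;  ∫_0^7/2 2401*x^2/9 dx = 823543/216.
  Sum: 117649/72 − 823543/108 + 823543/60 − 823543/72 + 823543/216 = 117649/1080.
  ∫_0^7/2 (u')² dx = ∫_0^7/2 (16*x^4 - 448*x^3/3 + 4312*x^2/9 - 5488*x/9 + 2401/9) dx. Term by term:
    ∫_0^7/2 16*x^4 dx = 16807/10;  ∫_0^7/2 -448*x^3/3 dx = -16807/3;  ∫_0^7/2 4312*x^2/9 dx = 184877/27;
    ∫_0^7/2 -5488*x/9 dx = -33614/9;  ∫_0^7/2 2401/9 dx = 16807/18.
  Sum: 16807/10 − 16807/3 + 184877/27 − 33614/9 + 16807/18 = 16807/135.
∫_0^7/2 u² dx = 117649/1080, so ||u||_L² = 343*sqrt(30)/180.
∫_0^7/2 (u')² dx = 16807/135, so ||u'||_L² = 49*sqrt(105)/45.
Ratio ||u||_L² / ||u'||_L² = sqrt(14)/4.
Sharp Poincaré constant on H^1_0(0, 7/2) is C_P = L/π = 7/(2*π), achieved by sin(2*π/7·x).
A polynomial bump cannot attain the sharp Poincaré constant (only the first sine eigenfunction does), so the ratio is strictly less than C_P, consistent with ||u||_L² ≤ C_P ||u'||_L².


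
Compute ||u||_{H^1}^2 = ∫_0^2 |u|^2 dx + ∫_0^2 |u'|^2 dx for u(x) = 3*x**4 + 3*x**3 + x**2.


||u||_{H^1}^2 = 154352/21

The H^1 norm (squared) on an interval (0, L) is
  ||u||_{H^1}^2 = ∫_0^L u(x)^2 dx + ∫_0^L u'(x)^2 dx.
Compute u'(x) = 12*x**3 + 9*x**2 + 2*x.
Then u(x)^2 = 9*x**8 + 18*x**7 + 15*x**6 + 6*x**5 + x**4 and u'(x)^2 = 144*x**6 + 216*x**5 + 129*x**4 + 36*x**3 + 4*x**2.
Integrate each monomial from 0 to 2 using ∫_0^2 c·x^n dx = c·2^(n+1)/(n+1):
  ∫_0^2 u(x)^2 dx = ∫_0^2 (9*x^8 + 18*x^7 + 15*x^6 + 6*x^5 + x^4) dx. Term by term:
    ∫_0^2 9*x^8 dx = 512;  ∫_0^2 18*x^7 dx = 576;  ∫_0^2 15*x^6 dx = 1920/7;
    ∫_0^2 6*x^5 dx = 64;  ∫_0^2 x^4 dx = 32/5.
  Sum: 512 + 576 + 1920/7 + 64 + 32/5 = 50144/35.
  ∫_0^2 u'(x)^2 dx = ∫_0^2 (144*x^6 + 216*x^5 + 129*x^4 + 36*x^3 + 4*x^2) dx. Term by term:
    ∫_0^2 144*x^6 dx = 18432/7;  ∫_0^2 216*x^5 dx = 2304;  ∫_0^2 129*x^4 dx = 4128/5;
    ∫_0^2 36*x^3 dx = 144;  ∫_0^2 4*x^2 dx = 32/3.
  Sum: 18432/7 + 2304 + 4128/5 + 144 + 32/3 = 621328/105.
Adding: ||u||_{H^1}^2 = 50144/35 + 621328/105 = 154352/21.


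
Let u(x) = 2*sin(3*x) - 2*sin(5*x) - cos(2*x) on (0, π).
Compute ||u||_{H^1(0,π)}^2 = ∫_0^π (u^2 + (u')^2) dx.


||u||_{H^1(0,π)}^2 = -304/21 + 149*π/2

u'(x) = 2*sin(2*x) + 6*cos(3*x) - 10*cos(5*x).
Expand u² and (u')² and integrate term by term on (0, π), using: for integers n ≥ 1, ∫_0^π sin²(nx) dx = ∫_0^π cos²(nx) dx = π/2; for n ≠ n', ∫_0^π sin(nx)sin(n'x) dx = ∫_0^π cos(nx)cos(n'x) dx = 0; and by product-to-sum, ∫_0^π sin(nx)cos(n'x) dx = ½∫_0^π [sin((n+n')x) + sin((n−n')x)] dx, which is 0 when n+n' is even and 2n/(n²−n'²) when n+n' is odd (it need not vanish on (0, π)).
  u² squared terms: (-1)²·∫cos(2x)² dx = 1·π/2 = π/2;  (-2)²·∫sin(5x)² dx = 4·π/2 = 2*π;  (2)²·∫sin(3x)² dx = 4·π/2 = 2*π.
  u² cross terms: 2·(-1)·(-2)·∫cos(2x)·sin(5x) dx = 4·(10/21) = 40/21;  2·(-1)·(2)·∫cos(2x)·sin(3x) dx = -4·(6/5) = -24/5;  2·(-2)·(2)·∫sin(5x)·sin(3x) dx = -8·(0) = 0.
  So ∫_0^π u² dx = π/2 + 2*π + 2*π + 40/21 − 24/5 + 0 = -304/105 + 9*π/2.
  (u')² squared terms: (-10)²·∫cos(5x)² dx = 100·π/2 = 50*π;  (2)²·∫sin(2x)² dx = 4·π/2 = 2*π;  (6)²·∫cos(3x)² dx = 36·π/2 = 18*π.
  (u')² cross terms: 2·(-10)·(2)·∫cos(5x)·sin(2x) dx = -40·(-4/21) = 160/21;  2·(-10)·(6)·∫cos(5x)·cos(3x) dx = -120·(0) = 0;  2·(2)·(6)·∫sin(2x)·cos(3x) dx = 24·(-4/5) = -96/5.
  So ∫_0^π (u')² dx = 50*π + 2*π + 18*π + 160/21 + 0 − 96/5 = -1216/105 + 70*π.
||u||_{H^1}^2 = (-304/105 + 9*π/2) + (-1216/105 + 70*π) = -304/21 + 149*π/2.


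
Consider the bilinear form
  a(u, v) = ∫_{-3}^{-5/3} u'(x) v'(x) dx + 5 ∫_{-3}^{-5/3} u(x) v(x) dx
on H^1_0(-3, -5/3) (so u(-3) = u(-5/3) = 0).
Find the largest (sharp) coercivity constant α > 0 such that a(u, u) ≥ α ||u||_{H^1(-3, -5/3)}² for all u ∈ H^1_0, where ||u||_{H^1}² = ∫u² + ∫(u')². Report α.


α = 1

Coercivity of a(·,·) on H^1_0(-3, -5/3) means a(u, u) ≥ α ||u||_{H^1}² for every u ∈ H^1_0.
The interval has length L = 4/3, and Poincaré/coercivity depend only on L. Here a(u, u) = ∫(u')² + (5)·∫u².
Here c = 5 ≥ 1, so a(u,u) = ∫(u')² + c∫u² ≥ ∫(u')² + ∫u² = ||u||_{H^1}², i.e. α = 1 works. No larger α is possible: a(u,u) ≥ α||u||_{H^1}² means (1−α)∫(u')² ≥ (α−c)∫u², and for the modes u_n = sin(nπ(x−x₀)/L) (x₀ the left endpoint) one has ∫u_n²/∫(u_n')² = (L/(nπ))² → 0, so a(u_n,u_n)/||u_n||_{H^1}² → 1. Hence the optimal constant is α = 1.
Therefore α = 1.


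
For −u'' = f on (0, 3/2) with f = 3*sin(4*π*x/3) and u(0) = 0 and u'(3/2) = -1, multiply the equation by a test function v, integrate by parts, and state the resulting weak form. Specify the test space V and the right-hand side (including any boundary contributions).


V = {v ∈ H^1(0, 3/2) : v(0) = 0} (test functions vanish at x = 0 where u is specified); weak form: ∫_0^3/2 u'v' dx = ∫_0^3/2 (3*sin(4*π*x/3)) v dx − v(3/2) for all v ∈ V.

Multiply both sides by a test function v and integrate from 0 to 3/2:
  ∫_0^3/2 −u''(x) v(x) dx = ∫_0^3/2 f(x) v(x) dx.
Integrate the LHS by parts once:
  ∫_0^3/2 −u'' v dx = −[u'(x) v(x)]_0^3/2 + ∫_0^3/2 u'(x) v'(x) dx.
Thus ∫_0^3/2 u'(x) v'(x) dx = ∫_0^3/2 f(x) v(x) dx + [u'(x) v(x)]_0^3/2.
Choose V so that boundary terms are either known or forced to vanish.
Mixed BC: u(0) = 0 (Dirichlet) and u'(3/2) = -1 (Neumann). Define V = {v ∈ H^1(0, 3/2) : v(0) = 0}. Then [u' v]_0^3/2 = u'(3/2)·v(3/2) − u'(0)·0 = − v(3/2).
Weak formulation: find u (satisfying any essential BC) such that ∫_0^3/2 u'(x) v'(x) dx = ∫_0^3/2 f v dx − v(3/2) for all v ∈ V (Dirichlet at 0 absorbed into V; Neumann datum at x = 3/2 contributes the boundary term).
Substituting f(x) = 3*sin(4*π*x/3), the right-hand side is ∫_0^3/2 (3*sin(4*π*x/3)) v dx − v(3/2).


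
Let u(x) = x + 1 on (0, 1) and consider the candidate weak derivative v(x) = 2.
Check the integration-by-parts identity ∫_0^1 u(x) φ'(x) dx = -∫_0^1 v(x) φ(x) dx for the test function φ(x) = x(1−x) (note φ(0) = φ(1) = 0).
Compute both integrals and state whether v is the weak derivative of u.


LHS = -1/6, RHS = -1/3. No, v is not the weak derivative of u.

u(x) = x + 1, classical derivative u'(x) = 1.
φ(x) = x(1−x), so φ'(x) = 1 - 2*x.
Note φ(0) = φ(1) = 0, so the boundary term u·φ vanishes.
LHS = ∫_0^1 u(x) φ'(x) dx = ∫_0^1 (-2*x^2 - x + 1) dx. Term by term:
  ∫_0^1 -2*x^2 dx = -2/3;  ∫_0^1 -x dx = -1/2;  ∫_0^1 1 dx = 1.
Sum: -2/3 − 1/2 + 1 = -1/6.
So LHS = -1/6.
∫_0^1 v(x) φ(x) dx = ∫_0^1 (-2*x^2 + 2*x) dx. Term by term:
  ∫_0^1 -2*x^2 dx = -2/3;  ∫_0^1 2*x dx = 1.
Sum: -2/3 + 1 = 1/3.
So RHS = -∫_0^1 v(x) φ(x) dx = -1/3.
LHS − RHS = 1/6 ≠ 0, so the identity fails.
(For a valid weak derivative the identity must hold for EVERY test function, in particular this one. The failure shows v is NOT the weak derivative of u.)
Correct weak derivative would be u'(x) = 1.


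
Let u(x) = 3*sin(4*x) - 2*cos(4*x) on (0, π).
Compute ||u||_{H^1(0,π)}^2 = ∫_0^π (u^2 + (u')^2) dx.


||u||_{H^1(0,π)}^2 = 221*π/2

u'(x) = 8*sin(4*x) + 12*cos(4*x).
Expand u² and (u')² and integrate term by term on (0, π), using: for integers n ≥ 1, ∫_0^π sin²(nx) dx = ∫_0^π cos²(nx) dx = π/2; for n ≠ n', ∫_0^π sin(nx)sin(n'x) dx = ∫_0^π cos(nx)cos(n'x) dx = 0; and by product-to-sum, ∫_0^π sin(nx)cos(n'x) dx = ½∫_0^π [sin((n+n')x) + sin((n−n')x)] dx, which is 0 when n+n' is even and 2n/(n²−n'²) when n+n' is odd (it need not vanish on (0, π)).
  u² squared terms: (-2)²·∫cos(4x)² dx = 4·π/2 = 2*π;  (3)²·∫sin(4x)² dx = 9·π/2 = 9*π/2.
  u² cross terms: 2·(-2)·(3)·∫cos(4x)·sin(4x) dx = -12·(0) = 0.
  So ∫_0^π u² dx = 2*π + 9*π/2 + 0 = 13*π/2.
  (u')² squared terms: (8)²·∫sin(4x)² dx = 64·π/2 = 32*π;  (12)²·∫cos(4x)² dx = 144·π/2 = 72*π.
  (u')² cross terms: 2·(8)·(12)·∫sin(4x)·cos(4x) dx = 192·(0) = 0.
  So ∫_0^π (u')² dx = 32*π + 72*π + 0 = 104*π.
||u||_{H^1}^2 = (13*π/2) + (104*π) = 221*π/2.


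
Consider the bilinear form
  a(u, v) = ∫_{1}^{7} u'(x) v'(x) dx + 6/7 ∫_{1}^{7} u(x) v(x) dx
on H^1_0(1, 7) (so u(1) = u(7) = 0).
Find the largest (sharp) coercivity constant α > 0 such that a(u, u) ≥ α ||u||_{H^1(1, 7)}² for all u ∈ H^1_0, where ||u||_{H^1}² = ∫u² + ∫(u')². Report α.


α = (π^2 + 216/7)/(π^2 + 36)

Coercivity of a(·,·) on H^1_0(1, 7) means a(u, u) ≥ α ||u||_{H^1}² for every u ∈ H^1_0.
The interval has length L = 6, and Poincaré/coercivity depend only on L. Here a(u, u) = ∫(u')² + (6/7)·∫u².
Here 0 < c = 6/7 < 1. The condition a(u,u) ≥ α||u||_{H^1}² reads (1−α)∫(u')² ≥ (α−c)∫u². Any admissible α is ≤ 1 (rapidly oscillating u have ∫u²/∫(u')² → 0), and α = 1 would force 0 ≥ (1−c)∫u², impossible since c < 1; so 1−α > 0. By the sharp Poincaré inequality on H^1_0 of an interval of length L, ∫(u')² ≥ (π/L)²∫u² with equality for the first sine mode sin(π(x−x₀)/L) (x₀ the left endpoint), so the inequality holds for all u iff (1−α)(π/L)² ≥ α − c, i.e. α ≤ ((π/L)² + c)/((π/L)² + 1) = (1 + c(L/π)²)/(1 + (L/π)²). With (π/L)² = π^2/36 and c = 6/7, the largest admissible constant is α = ((π/L)² + c)/((π/L)² + 1).
Simplifying, α = (π^2 + 216/7)/(π^2 + 36).


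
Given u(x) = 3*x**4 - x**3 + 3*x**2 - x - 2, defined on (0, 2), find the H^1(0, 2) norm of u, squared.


||u||_{H^1}^2 = 336634/105

The H^1 norm (squared) on an interval (0, L) is
  ||u||_{H^1}^2 = ∫_0^L u(x)^2 dx + ∫_0^L u'(x)^2 dx.
Compute u'(x) = 12*x**3 - 3*x**2 + 6*x - 1.
Then u(x)^2 = 9*x**8 - 6*x**7 + 19*x**6 - 12*x**5 - x**4 - 2*x**3 - 11*x**2 + 4*x + 4 and u'(x)^2 = 144*x**6 - 72*x**5 + 153*x**4 - 60*x**3 + 42*x**2 - 12*x + 1.
Integrate each monomial from 0 to 2 using ∫_0^2 c·x^n dx = c·2^(n+1)/(n+1):
  ∫_0^2 u(x)^2 dx = ∫_0^2 (9*x^8 - 6*x^7 + 19*x^6 - 12*x^5 - x^4 - 2*x^3 - 11*x^2 + 4*x + 4) dx. Term by term:
    ∫_0^2 9*x^8 dx = 512;  ∫_0^2 -6*x^7 dx = -192;  ∫_0^2 19*x^6 dx = 2432/7;
    ∫_0^2 -12*x^5 dx = -128;  ∫_0^2 -x^4 dx = -32/5;  ∫_0^2 -2*x^3 dx = -8;
    ∫_0^2 -11*x^2 dx = -88/3;  ∫_0^2 4*x dx = 8;  ∫_0^2 4 dx = 8.
  Sum: 512 − 192 + 2432/7 − 128 − 32/5 − 8 − 88/3 + 8 + 8 = 53728/105.
  ∫_0^2 u'(x)^2 dx = ∫_0^2 (144*x^6 - 72*x^5 + 153*x^4 - 60*x^3 + 42*x^2 - 12*x + 1) dx. Term by term:
    ∫_0^2 144*x^6 dx = 18432/7;  ∫_0^2 -72*x^5 dx = -768;  ∫_0^2 153*x^4 dx = 4896/5;
    ∫_0^2 -60*x^3 dx = -240;  ∫_0^2 42*x^2 dx = 112;  ∫_0^2 -12*x dx = -24;
    ∫_0^2 1 dx = 2.
  Sum: 18432/7 − 768 + 4896/5 − 240 + 112 − 24 + 2 = 94302/35.
Adding: ||u||_{H^1}^2 = 53728/105 + 94302/35 = 336634/105.


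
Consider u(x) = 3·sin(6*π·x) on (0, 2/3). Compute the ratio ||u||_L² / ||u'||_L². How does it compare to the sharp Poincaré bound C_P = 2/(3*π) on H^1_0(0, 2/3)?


||u||_L² / ||u'||_L² = 1/(6*π) < C_P = 2/(3*π).

u(x) = 3·sin(6*π·x), so u'(x) = 18*π*cos(6*π*x).
Writing u(x) = A·sin(kπx/L) with A = 3 and k = 4, use ∫_0^L sin²(kπx/L) dx = L/2 and ∫_0^L cos²(kπx/L) dx = L/2.
u² = 9·sin²(6*π·x) and (u')² = 324*π^2·cos²(6*π·x), and each of sin², cos² integrates to L/2 = 1/3 over (0, 2/3).
∫_0^2/3 u² dx = 3, so ||u||_L² = sqrt(3).
∫_0^2/3 (u')² dx = 108*π^2, so ||u'||_L² = 6*sqrt(3)*π.
Ratio ||u||_L² / ||u'||_L² = 1/(6*π).
Sharp Poincaré constant on H^1_0(0, 2/3) is C_P = L/π = 2/(3*π), achieved by sin(3*π/2·x).
This is the k = 4 harmonic; the ratio L/(kπ) is strictly less than C_P = L/π, consistent with the sharp inequality ||u||_L² ≤ C_P ||u'||_L².


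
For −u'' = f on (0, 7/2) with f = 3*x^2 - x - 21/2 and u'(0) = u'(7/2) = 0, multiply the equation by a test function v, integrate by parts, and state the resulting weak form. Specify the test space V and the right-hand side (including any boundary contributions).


V = H^1(0, 7/2) (no boundary constraint on v; u is determined up to an additive constant); weak form: ∫_0^7/2 u'v' dx = ∫_0^7/2 (3*x^2 - x - 21/2) v dx for all v ∈ V.

Multiply both sides by a test function v and integrate from 0 to 7/2:
  ∫_0^7/2 −u''(x) v(x) dx = ∫_0^7/2 f(x) v(x) dx.
Integrate the LHS by parts once:
  ∫_0^7/2 −u'' v dx = −[u'(x) v(x)]_0^7/2 + ∫_0^7/2 u'(x) v'(x) dx.
Thus ∫_0^7/2 u'(x) v'(x) dx = ∫_0^7/2 f(x) v(x) dx + [u'(x) v(x)]_0^7/2.
Choose V so that boundary terms are either known or forced to vanish.
u has homogeneous Neumann: u'(0) = u'(7/2) = 0. So [u' v]_0^7/2 = 0·v(7/2) − 0·v(0) = 0 for any v; take V = H^1(0, 7/2).
Weak formulation: find u (satisfying any essential BC) such that ∫_0^7/2 u'(x) v'(x) dx = ∫_0^7/2 f v dx for all v ∈ V (homogeneous Neumann, so boundary terms vanish).
Substituting f(x) = 3*x^2 - x - 21/2, the right-hand side is ∫_0^7/2 (3*x^2 - x - 21/2) v dx.
Compatibility check (pure Neumann): taking v ≡ 1 ∈ V gives 0 = ∫_0^7/2 f dx + (0) − (0), i.e. ∫_0^7/2 f dx must equal u'(0) − u'(7/2) = 0. Indeed ∫_0^7/2 (3*x^2 - x - 21/2) dx = 0, so the data are compatible. The solution is then unique only up to an additive constant (fix it e.g. by requiring ∫_0^7/2 u dx = 0).


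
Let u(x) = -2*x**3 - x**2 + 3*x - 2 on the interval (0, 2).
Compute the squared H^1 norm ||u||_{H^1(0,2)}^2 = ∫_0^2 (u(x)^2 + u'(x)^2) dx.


||u||_{H^1}^2 = 2150/7

The H^1 norm (squared) on an interval (0, L) is
  ||u||_{H^1}^2 = ∫_0^L u(x)^2 dx + ∫_0^L u'(x)^2 dx.
Compute u'(x) = -6*x**2 - 2*x + 3.
Then u(x)^2 = 4*x**6 + 4*x**5 - 11*x**4 + 2*x**3 + 13*x**2 - 12*x + 4 and u'(x)^2 = 36*x**4 + 24*x**3 - 32*x**2 - 12*x + 9.
Integrate each monomial from 0 to 2 using ∫_0^2 c·x^n dx = c·2^(n+1)/(n+1):
  ∫_0^2 u(x)^2 dx = ∫_0^2 (4*x^6 + 4*x^5 - 11*x^4 + 2*x^3 + 13*x^2 - 12*x + 4) dx. Term by term:
    ∫_0^2 4*x^6 dx = 512/7;  ∫_0^2 4*x^5 dx = 128/3;  ∫_0^2 -11*x^4 dx = -352/5;
    ∫_0^2 2*x^3 dx = 8;  ∫_0^2 13*x^2 dx = 104/3;  ∫_0^2 -12*x dx = -24;
    ∫_0^2 4 dx = 8.
  Sum: 512/7 + 128/3 − 352/5 + 8 + 104/3 − 24 + 8 = 7568/105.
  ∫_0^2 u'(x)^2 dx = ∫_0^2 (36*x^4 + 24*x^3 - 32*x^2 - 12*x + 9) dx. Term by term:
    ∫_0^2 36*x^4 dx = 1152/5;  ∫_0^2 24*x^3 dx = 96;  ∫_0^2 -32*x^2 dx = -256/3;
    ∫_0^2 -12*x dx = -24;  ∫_0^2 9 dx = 18.
  Sum: 1152/5 + 96 − 256/3 − 24 + 18 = 3526/15.
Adding: ||u||_{H^1}^2 = 7568/105 + 3526/15 = 2150/7.


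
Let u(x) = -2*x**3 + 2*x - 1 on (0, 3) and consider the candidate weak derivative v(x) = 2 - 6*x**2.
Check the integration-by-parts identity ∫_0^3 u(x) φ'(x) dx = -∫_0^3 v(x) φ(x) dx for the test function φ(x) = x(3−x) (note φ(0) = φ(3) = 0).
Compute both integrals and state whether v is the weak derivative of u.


LHS = 639/10, RHS = 639/10. Yes, v = u' weakly.

u(x) = -2*x**3 + 2*x - 1, classical derivative u'(x) = 2 - 6*x**2.
φ(x) = x(3−x), so φ'(x) = 3 - 2*x.
Note φ(0) = φ(3) = 0, so the boundary term u·φ vanishes.
LHS = ∫_0^3 u(x) φ'(x) dx = ∫_0^3 (4*x^4 - 6*x^3 - 4*x^2 + 8*x - 3) dx. Term by term:
  ∫_0^3 4*x^4 dx = 972/5;  ∫_0^3 -6*x^3 dx = -243/2;  ∫_0^3 -4*x^2 dx = -36;
  ∫_0^3 8*x dx = 36;  ∫_0^3 -3 dx = -9.
Sum: 972/5 − 243/2 − 36 + 36 − 9 = 639/10.
So LHS = 639/10.
∫_0^3 v(x) φ(x) dx = ∫_0^3 (6*x^4 - 18*x^3 - 2*x^2 + 6*x) dx. Term by term:
  ∫_0^3 6*x^4 dx = 1458/5;  ∫_0^3 -18*x^3 dx = -729/2;  ∫_0^3 -2*x^2 dx = -18;
  ∫_0^3 6*x dx = 27.
Sum: 1458/5 − 729/2 − 18 + 27 = -639/10.
So RHS = -∫_0^3 v(x) φ(x) dx = 639/10.
LHS = RHS, so the identity holds for this test φ.
Moreover u is smooth here and v(x) = u'(x) = 2 - 6*x**2 pointwise, so the identity holds for every test function. Hence v is the weak derivative of u.


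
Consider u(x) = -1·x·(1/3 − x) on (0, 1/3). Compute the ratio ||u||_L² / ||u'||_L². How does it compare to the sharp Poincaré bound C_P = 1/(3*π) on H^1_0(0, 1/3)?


||u||_L² / ||u'||_L² = sqrt(10)/30 < C_P = 1/(3*π).

u(x) = -1·x·(1/3 − x), so u'(x) = 2*x - 1/3.
u(x) = -1·x·(1/3 − x) vanishes at x = 0 and x = 1/3, so u ∈ H^1_0(0, 1/3). Differentiate via the product rule and integrate the resulting polynomials term by term.
  ∫_0^1/3 u² dx = ∫_0^1/3 (x^4 - 2*x^3/3 + x^2/9) dx. Term by term:
    ∫_0^1/3 x^4 dx = 1/1215;  ∫_0^1/3 -2*x^3/3 dx = -1/486;  ∫_0^1/3 x^2/9 dx = 1/729.
  Sum: 1/1215 − 1/486 + 1/729 = 1/7290.
  ∫_0^1/3 (u')² dx = ∫_0^1/3 (4*x^2 - 4*x/3 + 1/9) dx. Term by term:
    ∫_0^1/3 4*x^2 dx = 4/81;  ∫_0^1/3 -4*x/3 dx = -2/27;  ∫_0^1/3 1/9 dx = 1/27.
  Sum: 4/81 − 2/27 + 1/27 = 1/81.
∫_0^1/3 u² dx = 1/7290, so ||u||_L² = sqrt(10)/270.
∫_0^1/3 (u')² dx = 1/81, so ||u'||_L² = 1/9.
Ratio ||u||_L² / ||u'||_L² = sqrt(10)/30.
Sharp Poincaré constant on H^1_0(0, 1/3) is C_P = L/π = 1/(3*π), achieved by sin(3*π·x).
A polynomial bump cannot attain the sharp Poincaré constant (only the first sine eigenfunction does), so the ratio is strictly less than C_P, consistent with ||u||_L² ≤ C_P ||u'||_L².


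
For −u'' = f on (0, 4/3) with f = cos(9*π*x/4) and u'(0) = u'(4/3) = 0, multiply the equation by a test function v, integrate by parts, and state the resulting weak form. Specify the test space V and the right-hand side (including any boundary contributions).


V = H^1(0, 4/3) (no boundary constraint on v; u is determined up to an additive constant); weak form: ∫_0^4/3 u'v' dx = ∫_0^4/3 (cos(9*π*x/4)) v dx for all v ∈ V.

Multiply both sides by a test function v and integrate from 0 to 4/3:
  ∫_0^4/3 −u''(x) v(x) dx = ∫_0^4/3 f(x) v(x) dx.
Integrate the LHS by parts once:
  ∫_0^4/3 −u'' v dx = −[u'(x) v(x)]_0^4/3 + ∫_0^4/3 u'(x) v'(x) dx.
Thus ∫_0^4/3 u'(x) v'(x) dx = ∫_0^4/3 f(x) v(x) dx + [u'(x) v(x)]_0^4/3.
Choose V so that boundary terms are either known or forced to vanish.
u has homogeneous Neumann: u'(0) = u'(4/3) = 0. So [u' v]_0^4/3 = 0·v(4/3) − 0·v(0) = 0 for any v; take V = H^1(0, 4/3).
Weak formulation: find u (satisfying any essential BC) such that ∫_0^4/3 u'(x) v'(x) dx = ∫_0^4/3 f v dx for all v ∈ V (homogeneous Neumann, so boundary terms vanish).
Substituting f(x) = cos(9*π*x/4), the right-hand side is ∫_0^4/3 (cos(9*π*x/4)) v dx.
Compatibility check (pure Neumann): taking v ≡ 1 ∈ V gives 0 = ∫_0^4/3 f dx + (0) − (0), i.e. ∫_0^4/3 f dx must equal u'(0) − u'(4/3) = 0. Indeed ∫_0^4/3 (cos(9*π*x/4)) dx = 0, so the data are compatible. The solution is then unique only up to an additive constant (fix it e.g. by requiring ∫_0^4/3 u dx = 0).


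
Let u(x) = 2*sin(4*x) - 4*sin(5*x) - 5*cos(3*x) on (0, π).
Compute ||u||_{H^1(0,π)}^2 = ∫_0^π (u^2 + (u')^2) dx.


||u||_{H^1(0,π)}^2 = -1600/7 + 367*π

u'(x) = 15*sin(3*x) + 8*cos(4*x) - 20*cos(5*x).
Expand u² and (u')² and integrate term by term on (0, π), using: for integers n ≥ 1, ∫_0^π sin²(nx) dx = ∫_0^π cos²(nx) dx = π/2; for n ≠ n', ∫_0^π sin(nx)sin(n'x) dx = ∫_0^π cos(nx)cos(n'x) dx = 0; and by product-to-sum, ∫_0^π sin(nx)cos(n'x) dx = ½∫_0^π [sin((n+n')x) + sin((n−n')x)] dx, which is 0 when n+n' is even and 2n/(n²−n'²) when n+n' is odd (it need not vanish on (0, π)).
  u² squared terms: (-5)²·∫cos(3x)² dx = 25·π/2 = 25*π/2;  (-4)²·∫sin(5x)² dx = 16·π/2 = 8*π;  (2)²·∫sin(4x)² dx = 4·π/2 = 2*π.
  u² cross terms: 2·(-5)·(-4)·∫cos(3x)·sin(5x) dx = 40·(0) = 0;  2·(-5)·(2)·∫cos(3x)·sin(4x) dx = -20·(8/7) = -160/7;  2·(-4)·(2)·∫sin(5x)·sin(4x) dx = -16·(0) = 0.
  So ∫_0^π u² dx = 25*π/2 + 8*π + 2*π + 0 − 160/7 + 0 = -160/7 + 45*π/2.
  (u')² squared terms: (-20)²·∫cos(5x)² dx = 400·π/2 = 200*π;  (8)²·∫cos(4x)² dx = 64·π/2 = 32*π;  (15)²·∫sin(3x)² dx = 225·π/2 = 225*π/2.
  (u')² cross terms: 2·(-20)·(8)·∫cos(5x)·cos(4x) dx = -320·(0) = 0;  2·(-20)·(15)·∫cos(5x)·sin(3x) dx = -600·(0) = 0;  2·(8)·(15)·∫cos(4x)·sin(3x) dx = 240·(-6/7) = -1440/7.
  So ∫_0^π (u')² dx = 200*π + 32*π + 225*π/2 + 0 + 0 − 1440/7 = -1440/7 + 689*π/2.
||u||_{H^1}^2 = (-160/7 + 45*π/2) + (-1440/7 + 689*π/2) = -1600/7 + 367*π.


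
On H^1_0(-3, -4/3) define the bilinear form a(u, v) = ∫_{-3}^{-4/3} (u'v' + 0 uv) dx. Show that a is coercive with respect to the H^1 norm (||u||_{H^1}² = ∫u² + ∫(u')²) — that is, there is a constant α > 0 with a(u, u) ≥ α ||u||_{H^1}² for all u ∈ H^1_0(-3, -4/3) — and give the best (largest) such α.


α = 9*π^2/(25 + 9*π^2)

Coercivity of a(·,·) on H^1_0(-3, -4/3) means a(u, u) ≥ α ||u||_{H^1}² for every u ∈ H^1_0.
The interval has length L = 5/3, and Poincaré/coercivity depend only on L. Here a(u, u) = ∫(u')² + (0)·∫u².
Here c = 0, so a(u,u) = ∫(u')² alone. The condition a(u,u) ≥ α||u||_{H^1}² reads (1−α)∫(u')² ≥ (α−c)∫u². Any admissible α is ≤ 1 (rapidly oscillating u have ∫u²/∫(u')² → 0), and α = 1 would force 0 ≥ (1−c)∫u², impossible since c < 1; so 1−α > 0. By the sharp Poincaré inequality on H^1_0 of an interval of length L, ∫(u')² ≥ (π/L)²∫u² with equality for the first sine mode sin(π(x−x₀)/L) (x₀ the left endpoint), so the inequality holds for all u iff (1−α)(π/L)² ≥ α − c, i.e. α ≤ ((π/L)² + c)/((π/L)² + 1) = (1 + c(L/π)²)/(1 + (L/π)²). (Direct route, valid since c ≤ 0: Poincaré gives c∫u² ≥ c(L/π)²∫(u')², so a(u,u) ≥ (1 + c(L/π)²)∫(u')², while ||u||_{H^1}² ≤ (1 + (L/π)²)∫(u')²; dividing yields the same α.) With (π/L)² = 9*π^2/25 and c = 0, the largest admissible constant is α = ((π/L)² + c)/((π/L)² + 1).
Simplifying, α = 9*π^2/(25 + 9*π^2).


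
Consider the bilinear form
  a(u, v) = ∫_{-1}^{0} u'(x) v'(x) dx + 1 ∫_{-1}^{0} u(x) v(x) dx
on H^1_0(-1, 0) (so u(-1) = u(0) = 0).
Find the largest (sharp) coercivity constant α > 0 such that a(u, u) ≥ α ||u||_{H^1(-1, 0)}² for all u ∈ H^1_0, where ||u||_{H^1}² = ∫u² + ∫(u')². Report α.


α = 1

Coercivity of a(·,·) on H^1_0(-1, 0) means a(u, u) ≥ α ||u||_{H^1}² for every u ∈ H^1_0.
The interval has length L = 1, and Poincaré/coercivity depend only on L. Here a(u, u) = ∫(u')² + (1)·∫u².
Here c = 1 ≥ 1, so a(u,u) = ∫(u')² + c∫u² ≥ ∫(u')² + ∫u² = ||u||_{H^1}², i.e. α = 1 works. No larger α is possible: a(u,u) ≥ α||u||_{H^1}² means (1−α)∫(u')² ≥ (α−c)∫u², and for the modes u_n = sin(nπ(x−x₀)/L) (x₀ the left endpoint) one has ∫u_n²/∫(u_n')² = (L/(nπ))² → 0, so a(u_n,u_n)/||u_n||_{H^1}² → 1. Hence the optimal constant is α = 1.
Therefore α = 1.


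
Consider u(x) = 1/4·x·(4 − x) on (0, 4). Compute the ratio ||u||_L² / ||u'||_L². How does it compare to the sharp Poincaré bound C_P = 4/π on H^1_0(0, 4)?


||u||_L² / ||u'||_L² = 2*sqrt(10)/5 < C_P = 4/π.

u(x) = 1/4·x·(4 − x), so u'(x) = 1 - x/2.
u(x) = 1/4·x·(4 − x) vanishes at x = 0 and x = 4, so u ∈ H^1_0(0, 4). Differentiate via the product rule and integrate the resulting polynomials term by term.
  ∫_0^4 u² dx = ∫_0^4 (x^4/16 - x^3/2 + x^2) dx. Term by term:
    ∫_0^4 x^4/16 dx = 64/5;  ∫_0^4 -x^3/2 dx = -32;  ∫_0^4 x^2 dx = 64/3.
  Sum: 64/5 − 32 + 64/3 = 32/15.
  ∫_0^4 (u')² dx = ∫_0^4 (x^2/4 - x + 1) dx. Term by term:
    ∫_0^4 x^2/4 dx = 16/3;  ∫_0^4 -x dx = -8;  ∫_0^4 1 dx = 4.
  Sum: 16/3 − 8 + 4 = 4/3.
∫_0^4 u² dx = 32/15, so ||u||_L² = 4*sqrt(30)/15.
∫_0^4 (u')² dx = 4/3, so ||u'||_L² = 2*sqrt(3)/3.
Ratio ||u||_L² / ||u'||_L² = 2*sqrt(10)/5.
Sharp Poincaré constant on H^1_0(0, 4) is C_P = L/π = 4/π, achieved by sin(π/4·x).
A polynomial bump cannot attain the sharp Poincaré constant (only the first sine eigenfunction does), so the ratio is strictly less than C_P, consistent with ||u||_L² ≤ C_P ||u'||_L².


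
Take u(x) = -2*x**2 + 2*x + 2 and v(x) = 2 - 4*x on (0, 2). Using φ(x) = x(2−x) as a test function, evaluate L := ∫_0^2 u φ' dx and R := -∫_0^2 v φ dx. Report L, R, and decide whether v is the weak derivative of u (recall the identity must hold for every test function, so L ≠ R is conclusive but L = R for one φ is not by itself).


LHS = 8/3, RHS = 8/3. Yes, v = u' weakly.

u(x) = -2*x**2 + 2*x + 2, classical derivative u'(x) = 2 - 4*x.
φ(x) = x(2−x), so φ'(x) = 2 - 2*x.
Note φ(0) = φ(2) = 0, so the boundary term u·φ vanishes.
LHS = ∫_0^2 u(x) φ'(x) dx = ∫_0^2 (4*x^3 - 8*x^2 + 4) dx. Term by term:
  ∫_0^2 4*x^3 dx = 16;  ∫_0^2 -8*x^2 dx = -64/3;  ∫_0^2 4 dx = 8.
Sum: 16 − 64/3 + 8 = 8/3.
So LHS = 8/3.
∫_0^2 v(x) φ(x) dx = ∫_0^2 (4*x^3 - 10*x^2 + 4*x) dx. Term by term:
  ∫_0^2 4*x^3 dx = 16;  ∫_0^2 -10*x^2 dx = -80/3;  ∫_0^2 4*x dx = 8.
Sum: 16 − 80/3 + 8 = -8/3.
So RHS = -∫_0^2 v(x) φ(x) dx = 8/3.
LHS = RHS, so the identity holds for this test φ.
Moreover u is smooth here and v(x) = u'(x) = 2 - 4*x pointwise, so the identity holds for every test function. Hence v is the weak derivative of u.


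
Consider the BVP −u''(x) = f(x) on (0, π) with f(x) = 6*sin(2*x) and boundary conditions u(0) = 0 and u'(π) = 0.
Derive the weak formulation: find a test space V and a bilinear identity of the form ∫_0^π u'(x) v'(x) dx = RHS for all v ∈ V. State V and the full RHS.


V = {v ∈ H^1(0, π) : v(0) = 0} (test functions vanish at x = 0 where u is specified); weak form: ∫_0^π u'v' dx = ∫_0^π (6*sin(2*x)) v dx for all v ∈ V.

Multiply both sides by a test function v and integrate from 0 to π:
  ∫_0^π −u''(x) v(x) dx = ∫_0^π f(x) v(x) dx.
Integrate the LHS by parts once:
  ∫_0^π −u'' v dx = −[u'(x) v(x)]_0^π + ∫_0^π u'(x) v'(x) dx.
Thus ∫_0^π u'(x) v'(x) dx = ∫_0^π f(x) v(x) dx + [u'(x) v(x)]_0^π.
Choose V so that boundary terms are either known or forced to vanish.
Mixed BC: u(0) = 0 (Dirichlet) and u'(π) = 0 (Neumann). Define V = {v ∈ H^1(0, π) : v(0) = 0}. Then [u' v]_0^π = u'(π)·v(π) − u'(0)·0 = 0.
Weak formulation: find u (satisfying any essential BC) such that ∫_0^π u'(x) v'(x) dx = ∫_0^π f v dx for all v ∈ V (Dirichlet at 0 absorbed into V; the Neumann datum at x = π is zero, so no boundary term remains).
Substituting f(x) = 6*sin(2*x), the right-hand side is ∫_0^π (6*sin(2*x)) v dx.


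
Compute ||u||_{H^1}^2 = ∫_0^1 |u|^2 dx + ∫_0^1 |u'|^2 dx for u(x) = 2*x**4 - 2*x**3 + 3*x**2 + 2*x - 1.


||u||_{H^1}^2 = 10187/315

The H^1 norm (squared) on an interval (0, L) is
  ||u||_{H^1}^2 = ∫_0^L u(x)^2 dx + ∫_0^L u'(x)^2 dx.
Compute u'(x) = 8*x**3 - 6*x**2 + 6*x + 2.
Then u(x)^2 = 4*x**8 - 8*x**7 + 16*x**6 - 4*x**5 - 3*x**4 + 16*x**3 - 2*x**2 - 4*x + 1 and u'(x)^2 = 64*x**6 - 96*x**5 + 132*x**4 - 40*x**3 + 12*x**2 + 24*x + 4.
Integrate each monomial from 0 to 1 using ∫_0^1 c·x^n dx = c·1^(n+1)/(n+1):
  ∫_0^1 u(x)^2 dx = ∫_0^1 (4*x^8 - 8*x^7 + 16*x^6 - 4*x^5 - 3*x^4 + 16*x^3 - 2*x^2 - 4*x + 1) dx. Term by term:
    ∫_0^1 4*x^8 dx = 4/9;  ∫_0^1 -8*x^7 dx = -1;  ∫_0^1 16*x^6 dx = 16/7;
    ∫_0^1 -4*x^5 dx = -2/3;  ∫_0^1 -3*x^4 dx = -3/5;  ∫_0^1 16*x^3 dx = 4;
    ∫_0^1 -2*x^2 dx = -2/3;  ∫_0^1 -4*x dx = -2;  ∫_0^1 1 dx = 1.
  Sum: 4/9 − 1 + 16/7 − 2/3 − 3/5 + 4 − 2/3 − 2 + 1 = 881/315.
  ∫_0^1 u'(x)^2 dx = ∫_0^1 (64*x^6 - 96*x^5 + 132*x^4 - 40*x^3 + 12*x^2 + 24*x + 4) dx. Term by term:
    ∫_0^1 64*x^6 dx = 64/7;  ∫_0^1 -96*x^5 dx = -16;  ∫_0^1 132*x^4 dx = 132/5;
    ∫_0^1 -40*x^3 dx = -10;  ∫_0^1 12*x^2 dx = 4;  ∫_0^1 24*x dx = 12;
    ∫_0^1 4 dx = 4.
  Sum: 64/7 − 16 + 132/5 − 10 + 4 + 12 + 4 = 1034/35.
Adding: ||u||_{H^1}^2 = 881/315 + 1034/35 = 10187/315.


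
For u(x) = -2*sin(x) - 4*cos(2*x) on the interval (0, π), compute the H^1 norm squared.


||u||_{H^1(0,π)}^2 = -160/3 + 44*π

u'(x) = 8*sin(2*x) - 2*cos(x).
Expand u² and (u')² and integrate term by term on (0, π), using: for integers n ≥ 1, ∫_0^π sin²(nx) dx = ∫_0^π cos²(nx) dx = π/2; for n ≠ n', ∫_0^π sin(nx)sin(n'x) dx = ∫_0^π cos(nx)cos(n'x) dx = 0; and by product-to-sum, ∫_0^π sin(nx)cos(n'x) dx = ½∫_0^π [sin((n+n')x) + sin((n−n')x)] dx, which is 0 when n+n' is even and 2n/(n²−n'²) when n+n' is odd (it need not vanish on (0, π)).
  u² squared terms: (-4)²·∫cos(2x)² dx = 16·π/2 = 8*π;  (-2)²·∫sin(x)² dx = 4·π/2 = 2*π.
  u² cross terms: 2·(-4)·(-2)·∫cos(2x)·sin(x) dx = 16·(-2/3) = -32/3.
  So ∫_0^π u² dx = 8*π + 2*π − 32/3 = -32/3 + 10*π.
  (u')² squared terms: (-2)²·∫cos(x)² dx = 4·π/2 = 2*π;  (8)²·∫sin(2x)² dx = 64·π/2 = 32*π.
  (u')² cross terms: 2·(-2)·(8)·∫cos(x)·sin(2x) dx = -32·(4/3) = -128/3.
  So ∫_0^π (u')² dx = 2*π + 32*π − 128/3 = -128/3 + 34*π.
||u||_{H^1}^2 = (-32/3 + 10*π) + (-128/3 + 34*π) = -160/3 + 44*π.


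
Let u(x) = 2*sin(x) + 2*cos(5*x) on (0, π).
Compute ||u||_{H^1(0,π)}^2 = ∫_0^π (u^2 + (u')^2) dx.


||u||_{H^1(0,π)}^2 = 56*π

u'(x) = -10*sin(5*x) + 2*cos(x).
Expand u² and (u')² and integrate term by term on (0, π), using: for integers n ≥ 1, ∫_0^π sin²(nx) dx = ∫_0^π cos²(nx) dx = π/2; for n ≠ n', ∫_0^π sin(nx)sin(n'x) dx = ∫_0^π cos(nx)cos(n'x) dx = 0; and by product-to-sum, ∫_0^π sin(nx)cos(n'x) dx = ½∫_0^π [sin((n+n')x) + sin((n−n')x)] dx, which is 0 when n+n' is even and 2n/(n²−n'²) when n+n' is odd (it need not vanish on (0, π)).
  u² squared terms: (2)²·∫cos(5x)² dx = 4·π/2 = 2*π;  (2)²·∫sin(x)² dx = 4·π/2 = 2*π.
  u² cross terms: 2·(2)·(2)·∫cos(5x)·sin(x) dx = 8·(0) = 0.
  So ∫_0^π u² dx = 2*π + 2*π + 0 = 4*π.
  (u')² squared terms: (-10)²·∫sin(5x)² dx = 100·π/2 = 50*π;  (2)²·∫cos(x)² dx = 4·π/2 = 2*π.
  (u')² cross terms: 2·(-10)·(2)·∫sin(5x)·cos(x) dx = -40·(0) = 0.
  So ∫_0^π (u')² dx = 50*π + 2*π + 0 = 52*π.
||u||_{H^1}^2 = (4*π) + (52*π) = 56*π.


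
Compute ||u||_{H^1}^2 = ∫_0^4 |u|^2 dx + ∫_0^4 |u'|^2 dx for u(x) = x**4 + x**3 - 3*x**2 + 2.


||u||_{H^1}^2 = 24160688/315

The H^1 norm (squared) on an interval (0, L) is
  ||u||_{H^1}^2 = ∫_0^L u(x)^2 dx + ∫_0^L u'(x)^2 dx.
Compute u'(x) = 4*x**3 + 3*x**2 - 6*x.
Then u(x)^2 = x**8 + 2*x**7 - 5*x**6 - 6*x**5 + 13*x**4 + 4*x**3 - 12*x**2 + 4 and u'(x)^2 = 16*x**6 + 24*x**5 - 39*x**4 - 36*x**3 + 36*x**2.
Integrate each monomial from 0 to 4 using ∫_0^4 c·x^n dx = c·4^(n+1)/(n+1):
  ∫_0^4 u(x)^2 dx = ∫_0^4 (x^8 + 2*x^7 - 5*x^6 - 6*x^5 + 13*x^4 + 4*x^3 - 12*x^2 + 4) dx. Term by term:
    ∫_0^4 x^8 dx = 262144/9;  ∫_0^4 2*x^7 dx = 16384;  ∫_0^4 -5*x^6 dx = -81920/7;
    ∫_0^4 -6*x^5 dx = -4096;  ∫_0^4 13*x^4 dx = 13312/5;  ∫_0^4 4*x^3 dx = 256;
    ∫_0^4 -12*x^2 dx = -256;  ∫_0^4 4 dx = 16.
  Sum: 262144/9 + 16384 − 81920/7 − 4096 + 13312/5 + 256 − 256 + 16 = 10203056/315.
  ∫_0^4 u'(x)^2 dx = ∫_0^4 (16*x^6 + 24*x^5 - 39*x^4 - 36*x^3 + 36*x^2) dx. Term by term:
    ∫_0^4 16*x^6 dx = 262144/7;  ∫_0^4 24*x^5 dx = 16384;  ∫_0^4 -39*x^4 dx = -39936/5;
    ∫_0^4 -36*x^3 dx = -2304;  ∫_0^4 36*x^2 dx = 768.
  Sum: 262144/7 + 16384 − 39936/5 − 2304 + 768 = 1550848/35.
Adding: ||u||_{H^1}^2 = 10203056/315 + 1550848/35 = 24160688/315.


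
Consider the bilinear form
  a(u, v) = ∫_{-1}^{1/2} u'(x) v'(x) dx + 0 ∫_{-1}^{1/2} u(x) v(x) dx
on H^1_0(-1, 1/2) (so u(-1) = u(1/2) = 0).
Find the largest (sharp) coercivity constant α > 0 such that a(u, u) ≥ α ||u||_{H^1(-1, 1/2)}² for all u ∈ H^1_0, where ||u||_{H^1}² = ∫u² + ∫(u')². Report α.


α = 4*π^2/(9 + 4*π^2)

Coercivity of a(·,·) on H^1_0(-1, 1/2) means a(u, u) ≥ α ||u||_{H^1}² for every u ∈ H^1_0.
The interval has length L = 3/2, and Poincaré/coercivity depend only on L. Here a(u, u) = ∫(u')² + (0)·∫u².
Here c = 0, so a(u,u) = ∫(u')² alone. The condition a(u,u) ≥ α||u||_{H^1}² reads (1−α)∫(u')² ≥ (α−c)∫u². Any admissible α is ≤ 1 (rapidly oscillating u have ∫u²/∫(u')² → 0), and α = 1 would force 0 ≥ (1−c)∫u², impossible since c < 1; so 1−α > 0. By the sharp Poincaré inequality on H^1_0 of an interval of length L, ∫(u')² ≥ (π/L)²∫u² with equality for the first sine mode sin(π(x−x₀)/L) (x₀ the left endpoint), so the inequality holds for all u iff (1−α)(π/L)² ≥ α − c, i.e. α ≤ ((π/L)² + c)/((π/L)² + 1) = (1 + c(L/π)²)/(1 + (L/π)²). (Direct route, valid since c ≤ 0: Poincaré gives c∫u² ≥ c(L/π)²∫(u')², so a(u,u) ≥ (1 + c(L/π)²)∫(u')², while ||u||_{H^1}² ≤ (1 + (L/π)²)∫(u')²; dividing yields the same α.) With (π/L)² = 4*π^2/9 and c = 0, the largest admissible constant is α = ((π/L)² + c)/((π/L)² + 1).
Simplifying, α = 4*π^2/(9 + 4*π^2).


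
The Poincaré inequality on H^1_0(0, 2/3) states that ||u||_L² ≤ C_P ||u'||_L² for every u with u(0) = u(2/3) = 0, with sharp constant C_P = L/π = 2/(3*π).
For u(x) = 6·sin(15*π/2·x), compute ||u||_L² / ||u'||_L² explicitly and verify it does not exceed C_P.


||u||_L² / ||u'||_L² = 2/(15*π) < C_P = 2/(3*π).

u(x) = 6·sin(15*π/2·x), so u'(x) = 45*π*cos(15*π*x/2).
Writing u(x) = A·sin(kπx/L) with A = 6 and k = 5, use ∫_0^L sin²(kπx/L) dx = L/2 and ∫_0^L cos²(kπx/L) dx = L/2.
u² = 36·sin²(15*π/2·x) and (u')² = 2025*π^2·cos²(15*π/2·x), and each of sin², cos² integrates to L/2 = 1/3 over (0, 2/3).
∫_0^2/3 u² dx = 12, so ||u||_L² = 2*sqrt(3).
∫_0^2/3 (u')² dx = 675*π^2, so ||u'||_L² = 15*sqrt(3)*π.
Ratio ||u||_L² / ||u'||_L² = 2/(15*π).
Sharp Poincaré constant on H^1_0(0, 2/3) is C_P = L/π = 2/(3*π), achieved by sin(3*π/2·x).
This is the k = 5 harmonic; the ratio L/(kπ) is strictly less than C_P = L/π, consistent with the sharp inequality ||u||_L² ≤ C_P ||u'||_L².


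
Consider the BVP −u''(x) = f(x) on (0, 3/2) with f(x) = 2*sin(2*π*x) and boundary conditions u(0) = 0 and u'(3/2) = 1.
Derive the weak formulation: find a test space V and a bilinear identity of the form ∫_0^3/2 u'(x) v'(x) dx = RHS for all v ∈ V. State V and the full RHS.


V = {v ∈ H^1(0, 3/2) : v(0) = 0} (test functions vanish at x = 0 where u is specified); weak form: ∫_0^3/2 u'v' dx = ∫_0^3/2 (2*sin(2*π*x)) v dx + v(3/2) for all v ∈ V.

Multiply both sides by a test function v and integrate from 0 to 3/2:
  ∫_0^3/2 −u''(x) v(x) dx = ∫_0^3/2 f(x) v(x) dx.
Integrate the LHS by parts once:
  ∫_0^3/2 −u'' v dx = −[u'(x) v(x)]_0^3/2 + ∫_0^3/2 u'(x) v'(x) dx.
Thus ∫_0^3/2 u'(x) v'(x) dx = ∫_0^3/2 f(x) v(x) dx + [u'(x) v(x)]_0^3/2.
Choose V so that boundary terms are either known or forced to vanish.
Mixed BC: u(0) = 0 (Dirichlet) and u'(3/2) = 1 (Neumann). Define V = {v ∈ H^1(0, 3/2) : v(0) = 0}. Then [u' v]_0^3/2 = u'(3/2)·v(3/2) − u'(0)·0 = v(3/2).
Weak formulation: find u (satisfying any essential BC) such that ∫_0^3/2 u'(x) v'(x) dx = ∫_0^3/2 f v dx + v(3/2) for all v ∈ V (Dirichlet at 0 absorbed into V; Neumann datum at x = 3/2 contributes the boundary term).
Substituting f(x) = 2*sin(2*π*x), the right-hand side is ∫_0^3/2 (2*sin(2*π*x)) v dx + v(3/2).


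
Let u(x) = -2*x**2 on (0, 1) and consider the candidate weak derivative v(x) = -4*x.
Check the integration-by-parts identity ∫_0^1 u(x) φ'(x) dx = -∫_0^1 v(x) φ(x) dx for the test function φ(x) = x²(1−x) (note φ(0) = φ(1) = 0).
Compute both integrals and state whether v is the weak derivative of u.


LHS = 1/5, RHS = 1/5. Yes, v = u' weakly.

u(x) = -2*x**2, classical derivative u'(x) = -4*x.
φ(x) = x²(1−x), so φ'(x) = x*(2 - 3*x).
Note φ(0) = φ(1) = 0, so the boundary term u·φ vanishes.
LHS = ∫_0^1 u(x) φ'(x) dx = ∫_0^1 (6*x^4 - 4*x^3) dx. Term by term:
  ∫_0^1 6*x^4 dx = 6/5;  ∫_0^1 -4*x^3 dx = -1.
Sum: 6/5 − 1 = 1/5.
So LHS = 1/5.
∫_0^1 v(x) φ(x) dx = ∫_0^1 (4*x^4 - 4*x^3) dx. Term by term:
  ∫_0^1 4*x^4 dx = 4/5;  ∫_0^1 -4*x^3 dx = -1.
Sum: 4/5 − 1 = -1/5.
So RHS = -∫_0^1 v(x) φ(x) dx = 1/5.
LHS = RHS, so the identity holds for this test φ.
Moreover u is smooth here and v(x) = u'(x) = -4*x pointwise, so the identity holds for every test function. Hence v is the weak derivative of u.


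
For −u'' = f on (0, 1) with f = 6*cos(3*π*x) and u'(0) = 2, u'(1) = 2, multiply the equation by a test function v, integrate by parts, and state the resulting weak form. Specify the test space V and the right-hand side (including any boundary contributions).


V = H^1(0, 1) (v unrestricted at boundary; u is determined up to an additive constant); weak form: ∫_0^1 u'v' dx = ∫_0^1 (6*cos(3*π*x)) v dx + 2·v(1) − 2·v(0) for all v ∈ V.

Multiply both sides by a test function v and integrate from 0 to 1:
  ∫_0^1 −u''(x) v(x) dx = ∫_0^1 f(x) v(x) dx.
Integrate the LHS by parts once:
  ∫_0^1 −u'' v dx = −[u'(x) v(x)]_0^1 + ∫_0^1 u'(x) v'(x) dx.
Thus ∫_0^1 u'(x) v'(x) dx = ∫_0^1 f(x) v(x) dx + [u'(x) v(x)]_0^1.
Choose V so that boundary terms are either known or forced to vanish.
u has inhomogeneous Neumann u'(0) = 2, u'(1) = 2. [u' v]_0^1 = (2)·v(1) − (2)·v(0) = 2·v(1) − 2·v(0). Take V = H^1(0, 1); boundary term becomes part of RHS.
Weak formulation: find u (satisfying any essential BC) such that ∫_0^1 u'(x) v'(x) dx = ∫_0^1 f v dx + 2·v(1) − 2·v(0) for all v ∈ V (Neumann data are natural BCs: they enter the RHS as boundary terms).
Substituting f(x) = 6*cos(3*π*x), the right-hand side is ∫_0^1 (6*cos(3*π*x)) v dx + 2·v(1) − 2·v(0).
Compatibility check (pure Neumann): taking v ≡ 1 ∈ V gives 0 = ∫_0^1 f dx + (2) − (2), i.e. ∫_0^1 f dx must equal u'(0) − u'(1) = 0. Indeed ∫_0^1 (6*cos(3*π*x)) dx = 0, so the data are compatible. The solution is then unique only up to an additive constant (fix it e.g. by requiring ∫_0^1 u dx = 0).


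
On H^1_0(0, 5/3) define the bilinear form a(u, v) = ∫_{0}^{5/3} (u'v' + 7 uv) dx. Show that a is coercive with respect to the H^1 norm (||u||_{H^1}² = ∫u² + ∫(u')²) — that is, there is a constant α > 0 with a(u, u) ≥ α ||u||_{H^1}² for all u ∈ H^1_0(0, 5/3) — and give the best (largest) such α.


α = 1

Coercivity of a(·,·) on H^1_0(0, 5/3) means a(u, u) ≥ α ||u||_{H^1}² for every u ∈ H^1_0.
The interval has length L = 5/3, and Poincaré/coercivity depend only on L. Here a(u, u) = ∫(u')² + (7)·∫u².
Here c = 7 ≥ 1, so a(u,u) = ∫(u')² + c∫u² ≥ ∫(u')² + ∫u² = ||u||_{H^1}², i.e. α = 1 works. No larger α is possible: a(u,u) ≥ α||u||_{H^1}² means (1−α)∫(u')² ≥ (α−c)∫u², and for the modes u_n = sin(nπ(x−x₀)/L) (x₀ the left endpoint) one has ∫u_n²/∫(u_n')² = (L/(nπ))² → 0, so a(u_n,u_n)/||u_n||_{H^1}² → 1. Hence the optimal constant is α = 1.
Therefore α = 1.


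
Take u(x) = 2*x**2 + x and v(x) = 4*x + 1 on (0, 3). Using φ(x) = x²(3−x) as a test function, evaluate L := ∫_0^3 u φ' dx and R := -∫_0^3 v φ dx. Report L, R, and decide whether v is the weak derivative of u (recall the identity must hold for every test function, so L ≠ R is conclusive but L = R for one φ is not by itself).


LHS = -1107/20, RHS = -1107/20. Yes, v = u' weakly.

u(x) = 2*x**2 + x, classical derivative u'(x) = 4*x + 1.
φ(x) = x²(3−x), so φ'(x) = 3*x*(2 - x).
Note φ(0) = φ(3) = 0, so the boundary term u·φ vanishes.
LHS = ∫_0^3 u(x) φ'(x) dx = ∫_0^3 (-6*x^4 + 9*x^3 + 6*x^2) dx. Term by term:
  ∫_0^3 -6*x^4 dx = -1458/5;  ∫_0^3 9*x^3 dx = 729/4;  ∫_0^3 6*x^2 dx = 54.
Sum: -1458/5 + 729/4 + 54 = -1107/20.
So LHS = -1107/20.
∫_0^3 v(x) φ(x) dx = ∫_0^3 (-4*x^4 + 11*x^3 + 3*x^2) dx. Term by term:
  ∫_0^3 -4*x^4 dx = -972/5;  ∫_0^3 11*x^3 dx = 891/4;  ∫_0^3 3*x^2 dx = 27.
Sum: -972/5 + 891/4 + 27 = 1107/20.
So RHS = -∫_0^3 v(x) φ(x) dx = -1107/20.
LHS = RHS, so the identity holds for this test φ.
Moreover u is smooth here and v(x) = u'(x) = 4*x + 1 pointwise, so the identity holds for every test function. Hence v is the weak derivative of u.
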